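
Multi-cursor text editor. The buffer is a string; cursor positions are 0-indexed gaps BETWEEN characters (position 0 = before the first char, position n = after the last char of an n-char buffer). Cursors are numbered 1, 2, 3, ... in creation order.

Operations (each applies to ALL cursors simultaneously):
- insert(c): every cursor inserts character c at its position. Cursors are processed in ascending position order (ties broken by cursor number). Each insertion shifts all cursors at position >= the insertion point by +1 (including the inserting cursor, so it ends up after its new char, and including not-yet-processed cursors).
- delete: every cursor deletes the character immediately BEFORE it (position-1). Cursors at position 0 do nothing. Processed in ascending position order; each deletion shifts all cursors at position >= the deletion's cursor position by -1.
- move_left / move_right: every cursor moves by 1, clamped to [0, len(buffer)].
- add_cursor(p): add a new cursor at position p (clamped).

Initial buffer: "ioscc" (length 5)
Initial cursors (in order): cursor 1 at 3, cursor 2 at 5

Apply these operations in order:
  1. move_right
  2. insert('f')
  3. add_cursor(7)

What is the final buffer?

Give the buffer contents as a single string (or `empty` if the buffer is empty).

After op 1 (move_right): buffer="ioscc" (len 5), cursors c1@4 c2@5, authorship .....
After op 2 (insert('f')): buffer="ioscfcf" (len 7), cursors c1@5 c2@7, authorship ....1.2
After op 3 (add_cursor(7)): buffer="ioscfcf" (len 7), cursors c1@5 c2@7 c3@7, authorship ....1.2

Answer: ioscfcf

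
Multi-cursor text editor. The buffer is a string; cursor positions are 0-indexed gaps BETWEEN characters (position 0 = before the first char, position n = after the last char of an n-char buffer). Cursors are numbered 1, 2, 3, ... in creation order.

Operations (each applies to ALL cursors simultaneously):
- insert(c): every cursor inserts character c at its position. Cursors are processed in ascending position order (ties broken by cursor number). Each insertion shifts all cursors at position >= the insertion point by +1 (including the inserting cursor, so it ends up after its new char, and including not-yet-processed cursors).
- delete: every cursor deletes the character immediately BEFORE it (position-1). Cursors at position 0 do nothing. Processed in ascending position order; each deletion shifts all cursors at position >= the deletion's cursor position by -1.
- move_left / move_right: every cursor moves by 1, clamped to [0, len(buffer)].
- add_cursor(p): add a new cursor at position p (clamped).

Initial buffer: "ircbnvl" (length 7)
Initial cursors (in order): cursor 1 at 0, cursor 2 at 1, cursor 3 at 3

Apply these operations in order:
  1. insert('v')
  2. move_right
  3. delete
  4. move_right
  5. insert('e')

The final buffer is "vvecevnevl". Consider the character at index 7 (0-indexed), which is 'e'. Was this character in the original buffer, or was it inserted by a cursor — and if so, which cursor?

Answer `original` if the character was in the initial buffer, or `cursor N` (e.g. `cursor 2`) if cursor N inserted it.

Answer: cursor 3

Derivation:
After op 1 (insert('v')): buffer="vivrcvbnvl" (len 10), cursors c1@1 c2@3 c3@6, authorship 1.2..3....
After op 2 (move_right): buffer="vivrcvbnvl" (len 10), cursors c1@2 c2@4 c3@7, authorship 1.2..3....
After op 3 (delete): buffer="vvcvnvl" (len 7), cursors c1@1 c2@2 c3@4, authorship 12.3...
After op 4 (move_right): buffer="vvcvnvl" (len 7), cursors c1@2 c2@3 c3@5, authorship 12.3...
After op 5 (insert('e')): buffer="vvecevnevl" (len 10), cursors c1@3 c2@5 c3@8, authorship 121.23.3..
Authorship (.=original, N=cursor N): 1 2 1 . 2 3 . 3 . .
Index 7: author = 3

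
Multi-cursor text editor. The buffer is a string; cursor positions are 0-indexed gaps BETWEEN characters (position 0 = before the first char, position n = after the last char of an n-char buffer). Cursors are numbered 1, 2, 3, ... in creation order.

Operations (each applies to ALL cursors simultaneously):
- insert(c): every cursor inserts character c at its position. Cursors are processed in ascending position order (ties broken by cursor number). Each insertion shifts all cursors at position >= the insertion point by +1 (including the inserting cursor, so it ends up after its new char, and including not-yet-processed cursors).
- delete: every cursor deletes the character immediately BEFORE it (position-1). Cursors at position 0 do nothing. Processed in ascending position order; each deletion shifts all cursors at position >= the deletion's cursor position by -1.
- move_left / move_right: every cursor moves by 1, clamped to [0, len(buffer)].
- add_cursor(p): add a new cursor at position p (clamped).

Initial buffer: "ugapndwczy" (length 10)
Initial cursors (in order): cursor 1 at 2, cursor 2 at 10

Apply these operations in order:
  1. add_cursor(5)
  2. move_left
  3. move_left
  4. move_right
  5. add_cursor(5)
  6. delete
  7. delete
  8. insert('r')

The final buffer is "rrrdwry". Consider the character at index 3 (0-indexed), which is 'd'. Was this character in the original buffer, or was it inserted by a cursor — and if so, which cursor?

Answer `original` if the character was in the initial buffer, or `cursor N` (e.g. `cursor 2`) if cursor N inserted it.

After op 1 (add_cursor(5)): buffer="ugapndwczy" (len 10), cursors c1@2 c3@5 c2@10, authorship ..........
After op 2 (move_left): buffer="ugapndwczy" (len 10), cursors c1@1 c3@4 c2@9, authorship ..........
After op 3 (move_left): buffer="ugapndwczy" (len 10), cursors c1@0 c3@3 c2@8, authorship ..........
After op 4 (move_right): buffer="ugapndwczy" (len 10), cursors c1@1 c3@4 c2@9, authorship ..........
After op 5 (add_cursor(5)): buffer="ugapndwczy" (len 10), cursors c1@1 c3@4 c4@5 c2@9, authorship ..........
After op 6 (delete): buffer="gadwcy" (len 6), cursors c1@0 c3@2 c4@2 c2@5, authorship ......
After op 7 (delete): buffer="dwy" (len 3), cursors c1@0 c3@0 c4@0 c2@2, authorship ...
After op 8 (insert('r')): buffer="rrrdwry" (len 7), cursors c1@3 c3@3 c4@3 c2@6, authorship 134..2.
Authorship (.=original, N=cursor N): 1 3 4 . . 2 .
Index 3: author = original

Answer: original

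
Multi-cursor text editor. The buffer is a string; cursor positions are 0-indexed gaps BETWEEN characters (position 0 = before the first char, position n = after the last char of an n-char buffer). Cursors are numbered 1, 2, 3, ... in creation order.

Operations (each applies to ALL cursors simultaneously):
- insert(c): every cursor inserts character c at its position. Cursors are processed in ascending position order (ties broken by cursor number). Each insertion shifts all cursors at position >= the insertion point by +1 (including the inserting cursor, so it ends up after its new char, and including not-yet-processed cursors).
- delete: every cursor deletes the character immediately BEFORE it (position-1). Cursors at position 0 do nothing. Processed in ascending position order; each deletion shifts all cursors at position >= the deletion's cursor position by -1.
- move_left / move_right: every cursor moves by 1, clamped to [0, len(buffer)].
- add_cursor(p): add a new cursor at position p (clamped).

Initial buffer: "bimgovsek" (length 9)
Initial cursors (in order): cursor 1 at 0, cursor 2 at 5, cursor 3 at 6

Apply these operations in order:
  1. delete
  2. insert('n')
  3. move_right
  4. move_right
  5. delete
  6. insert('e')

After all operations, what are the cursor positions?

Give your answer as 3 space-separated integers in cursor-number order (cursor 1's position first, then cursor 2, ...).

Answer: 3 9 9

Derivation:
After op 1 (delete): buffer="bimgsek" (len 7), cursors c1@0 c2@4 c3@4, authorship .......
After op 2 (insert('n')): buffer="nbimgnnsek" (len 10), cursors c1@1 c2@7 c3@7, authorship 1....23...
After op 3 (move_right): buffer="nbimgnnsek" (len 10), cursors c1@2 c2@8 c3@8, authorship 1....23...
After op 4 (move_right): buffer="nbimgnnsek" (len 10), cursors c1@3 c2@9 c3@9, authorship 1....23...
After op 5 (delete): buffer="nbmgnnk" (len 7), cursors c1@2 c2@6 c3@6, authorship 1...23.
After op 6 (insert('e')): buffer="nbemgnneek" (len 10), cursors c1@3 c2@9 c3@9, authorship 1.1..2323.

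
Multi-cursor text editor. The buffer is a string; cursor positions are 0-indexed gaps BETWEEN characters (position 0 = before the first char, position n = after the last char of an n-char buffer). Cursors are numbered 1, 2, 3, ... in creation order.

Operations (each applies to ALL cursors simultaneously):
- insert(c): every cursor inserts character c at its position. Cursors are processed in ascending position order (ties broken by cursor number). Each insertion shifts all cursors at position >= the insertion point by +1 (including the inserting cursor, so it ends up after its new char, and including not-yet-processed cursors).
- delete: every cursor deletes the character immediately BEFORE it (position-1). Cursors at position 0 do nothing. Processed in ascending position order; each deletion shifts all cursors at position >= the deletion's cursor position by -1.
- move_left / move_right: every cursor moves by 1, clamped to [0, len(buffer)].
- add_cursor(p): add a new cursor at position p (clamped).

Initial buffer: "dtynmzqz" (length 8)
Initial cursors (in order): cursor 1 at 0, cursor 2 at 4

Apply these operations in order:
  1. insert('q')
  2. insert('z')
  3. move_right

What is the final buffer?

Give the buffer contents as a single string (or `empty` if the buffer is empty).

After op 1 (insert('q')): buffer="qdtynqmzqz" (len 10), cursors c1@1 c2@6, authorship 1....2....
After op 2 (insert('z')): buffer="qzdtynqzmzqz" (len 12), cursors c1@2 c2@8, authorship 11....22....
After op 3 (move_right): buffer="qzdtynqzmzqz" (len 12), cursors c1@3 c2@9, authorship 11....22....

Answer: qzdtynqzmzqz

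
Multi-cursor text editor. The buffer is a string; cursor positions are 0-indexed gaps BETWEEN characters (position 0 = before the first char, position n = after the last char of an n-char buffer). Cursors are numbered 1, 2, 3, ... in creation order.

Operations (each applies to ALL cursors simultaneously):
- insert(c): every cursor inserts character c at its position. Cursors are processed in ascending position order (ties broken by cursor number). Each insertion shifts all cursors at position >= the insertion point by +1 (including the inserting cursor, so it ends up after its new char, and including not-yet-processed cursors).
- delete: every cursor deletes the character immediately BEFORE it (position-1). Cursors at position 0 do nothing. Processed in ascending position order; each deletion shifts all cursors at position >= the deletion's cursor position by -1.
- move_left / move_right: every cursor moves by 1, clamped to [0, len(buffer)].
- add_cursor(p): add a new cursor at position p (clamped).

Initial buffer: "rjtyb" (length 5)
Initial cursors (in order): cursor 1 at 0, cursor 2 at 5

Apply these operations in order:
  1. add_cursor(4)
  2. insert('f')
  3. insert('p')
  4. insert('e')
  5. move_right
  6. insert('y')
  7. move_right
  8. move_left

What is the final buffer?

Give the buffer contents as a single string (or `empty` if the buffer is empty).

After op 1 (add_cursor(4)): buffer="rjtyb" (len 5), cursors c1@0 c3@4 c2@5, authorship .....
After op 2 (insert('f')): buffer="frjtyfbf" (len 8), cursors c1@1 c3@6 c2@8, authorship 1....3.2
After op 3 (insert('p')): buffer="fprjtyfpbfp" (len 11), cursors c1@2 c3@8 c2@11, authorship 11....33.22
After op 4 (insert('e')): buffer="fperjtyfpebfpe" (len 14), cursors c1@3 c3@10 c2@14, authorship 111....333.222
After op 5 (move_right): buffer="fperjtyfpebfpe" (len 14), cursors c1@4 c3@11 c2@14, authorship 111....333.222
After op 6 (insert('y')): buffer="fperyjtyfpebyfpey" (len 17), cursors c1@5 c3@13 c2@17, authorship 111.1...333.32222
After op 7 (move_right): buffer="fperyjtyfpebyfpey" (len 17), cursors c1@6 c3@14 c2@17, authorship 111.1...333.32222
After op 8 (move_left): buffer="fperyjtyfpebyfpey" (len 17), cursors c1@5 c3@13 c2@16, authorship 111.1...333.32222

Answer: fperyjtyfpebyfpey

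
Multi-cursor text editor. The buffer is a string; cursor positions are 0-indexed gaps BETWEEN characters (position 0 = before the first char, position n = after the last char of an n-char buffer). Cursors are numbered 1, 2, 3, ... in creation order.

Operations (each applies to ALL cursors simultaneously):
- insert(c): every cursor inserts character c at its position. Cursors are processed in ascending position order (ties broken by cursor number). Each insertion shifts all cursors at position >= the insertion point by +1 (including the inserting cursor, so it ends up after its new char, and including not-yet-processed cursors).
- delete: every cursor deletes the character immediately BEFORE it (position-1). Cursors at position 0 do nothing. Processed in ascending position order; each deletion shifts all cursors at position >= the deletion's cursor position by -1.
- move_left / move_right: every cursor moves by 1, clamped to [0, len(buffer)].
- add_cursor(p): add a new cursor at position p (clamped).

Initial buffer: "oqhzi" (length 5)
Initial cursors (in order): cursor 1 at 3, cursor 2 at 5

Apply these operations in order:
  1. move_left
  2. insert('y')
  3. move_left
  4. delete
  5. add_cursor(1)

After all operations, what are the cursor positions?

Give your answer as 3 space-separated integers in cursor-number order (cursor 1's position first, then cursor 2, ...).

Answer: 1 3 1

Derivation:
After op 1 (move_left): buffer="oqhzi" (len 5), cursors c1@2 c2@4, authorship .....
After op 2 (insert('y')): buffer="oqyhzyi" (len 7), cursors c1@3 c2@6, authorship ..1..2.
After op 3 (move_left): buffer="oqyhzyi" (len 7), cursors c1@2 c2@5, authorship ..1..2.
After op 4 (delete): buffer="oyhyi" (len 5), cursors c1@1 c2@3, authorship .1.2.
After op 5 (add_cursor(1)): buffer="oyhyi" (len 5), cursors c1@1 c3@1 c2@3, authorship .1.2.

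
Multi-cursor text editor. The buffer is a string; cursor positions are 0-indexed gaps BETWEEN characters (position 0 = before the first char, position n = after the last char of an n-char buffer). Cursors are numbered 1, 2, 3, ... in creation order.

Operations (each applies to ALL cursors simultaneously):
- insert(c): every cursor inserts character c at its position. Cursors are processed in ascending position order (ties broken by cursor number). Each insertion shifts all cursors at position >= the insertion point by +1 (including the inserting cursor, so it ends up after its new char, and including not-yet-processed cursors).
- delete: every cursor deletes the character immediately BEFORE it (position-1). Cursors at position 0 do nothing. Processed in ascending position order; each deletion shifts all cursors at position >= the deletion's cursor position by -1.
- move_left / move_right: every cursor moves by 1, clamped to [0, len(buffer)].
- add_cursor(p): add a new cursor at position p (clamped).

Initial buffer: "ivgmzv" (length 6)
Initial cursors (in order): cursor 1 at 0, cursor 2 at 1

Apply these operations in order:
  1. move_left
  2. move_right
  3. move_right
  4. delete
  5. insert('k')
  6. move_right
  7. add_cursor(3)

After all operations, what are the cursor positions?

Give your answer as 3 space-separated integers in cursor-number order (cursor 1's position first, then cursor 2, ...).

After op 1 (move_left): buffer="ivgmzv" (len 6), cursors c1@0 c2@0, authorship ......
After op 2 (move_right): buffer="ivgmzv" (len 6), cursors c1@1 c2@1, authorship ......
After op 3 (move_right): buffer="ivgmzv" (len 6), cursors c1@2 c2@2, authorship ......
After op 4 (delete): buffer="gmzv" (len 4), cursors c1@0 c2@0, authorship ....
After op 5 (insert('k')): buffer="kkgmzv" (len 6), cursors c1@2 c2@2, authorship 12....
After op 6 (move_right): buffer="kkgmzv" (len 6), cursors c1@3 c2@3, authorship 12....
After op 7 (add_cursor(3)): buffer="kkgmzv" (len 6), cursors c1@3 c2@3 c3@3, authorship 12....

Answer: 3 3 3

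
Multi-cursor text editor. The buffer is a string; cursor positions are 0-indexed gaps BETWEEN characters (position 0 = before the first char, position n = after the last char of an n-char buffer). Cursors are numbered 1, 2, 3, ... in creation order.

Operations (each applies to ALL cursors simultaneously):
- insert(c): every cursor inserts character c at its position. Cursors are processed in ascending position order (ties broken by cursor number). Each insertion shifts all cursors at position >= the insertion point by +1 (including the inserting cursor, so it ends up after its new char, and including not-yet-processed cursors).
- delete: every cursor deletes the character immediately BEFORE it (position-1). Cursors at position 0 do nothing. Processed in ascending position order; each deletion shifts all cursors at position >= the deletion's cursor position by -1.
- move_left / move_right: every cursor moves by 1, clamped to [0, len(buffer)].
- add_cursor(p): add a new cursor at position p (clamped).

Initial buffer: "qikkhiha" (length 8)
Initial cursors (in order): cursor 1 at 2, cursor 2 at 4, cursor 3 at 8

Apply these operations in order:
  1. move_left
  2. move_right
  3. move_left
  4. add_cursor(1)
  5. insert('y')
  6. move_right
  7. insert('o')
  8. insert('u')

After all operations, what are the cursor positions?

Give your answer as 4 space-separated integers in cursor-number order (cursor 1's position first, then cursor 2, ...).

Answer: 8 13 20 8

Derivation:
After op 1 (move_left): buffer="qikkhiha" (len 8), cursors c1@1 c2@3 c3@7, authorship ........
After op 2 (move_right): buffer="qikkhiha" (len 8), cursors c1@2 c2@4 c3@8, authorship ........
After op 3 (move_left): buffer="qikkhiha" (len 8), cursors c1@1 c2@3 c3@7, authorship ........
After op 4 (add_cursor(1)): buffer="qikkhiha" (len 8), cursors c1@1 c4@1 c2@3 c3@7, authorship ........
After op 5 (insert('y')): buffer="qyyikykhihya" (len 12), cursors c1@3 c4@3 c2@6 c3@11, authorship .14..2....3.
After op 6 (move_right): buffer="qyyikykhihya" (len 12), cursors c1@4 c4@4 c2@7 c3@12, authorship .14..2....3.
After op 7 (insert('o')): buffer="qyyiookykohihyao" (len 16), cursors c1@6 c4@6 c2@10 c3@16, authorship .14.14.2.2...3.3
After op 8 (insert('u')): buffer="qyyioouukykouhihyaou" (len 20), cursors c1@8 c4@8 c2@13 c3@20, authorship .14.1414.2.22...3.33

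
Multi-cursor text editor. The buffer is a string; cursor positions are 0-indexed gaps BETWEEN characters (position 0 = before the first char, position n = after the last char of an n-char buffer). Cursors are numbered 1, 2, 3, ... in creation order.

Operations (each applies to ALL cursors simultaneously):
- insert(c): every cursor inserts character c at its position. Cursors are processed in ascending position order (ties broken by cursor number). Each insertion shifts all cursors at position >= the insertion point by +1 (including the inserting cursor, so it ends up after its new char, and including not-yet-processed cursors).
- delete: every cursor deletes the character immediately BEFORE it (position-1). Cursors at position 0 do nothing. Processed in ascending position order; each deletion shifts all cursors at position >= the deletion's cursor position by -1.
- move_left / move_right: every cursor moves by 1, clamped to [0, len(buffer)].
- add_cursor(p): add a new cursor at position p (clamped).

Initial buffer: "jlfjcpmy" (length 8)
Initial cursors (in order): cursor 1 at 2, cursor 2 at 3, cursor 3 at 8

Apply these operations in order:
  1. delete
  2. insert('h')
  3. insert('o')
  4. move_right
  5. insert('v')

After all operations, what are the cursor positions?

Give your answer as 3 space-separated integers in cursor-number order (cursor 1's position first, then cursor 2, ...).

Answer: 8 8 14

Derivation:
After op 1 (delete): buffer="jjcpm" (len 5), cursors c1@1 c2@1 c3@5, authorship .....
After op 2 (insert('h')): buffer="jhhjcpmh" (len 8), cursors c1@3 c2@3 c3@8, authorship .12....3
After op 3 (insert('o')): buffer="jhhoojcpmho" (len 11), cursors c1@5 c2@5 c3@11, authorship .1212....33
After op 4 (move_right): buffer="jhhoojcpmho" (len 11), cursors c1@6 c2@6 c3@11, authorship .1212....33
After op 5 (insert('v')): buffer="jhhoojvvcpmhov" (len 14), cursors c1@8 c2@8 c3@14, authorship .1212.12...333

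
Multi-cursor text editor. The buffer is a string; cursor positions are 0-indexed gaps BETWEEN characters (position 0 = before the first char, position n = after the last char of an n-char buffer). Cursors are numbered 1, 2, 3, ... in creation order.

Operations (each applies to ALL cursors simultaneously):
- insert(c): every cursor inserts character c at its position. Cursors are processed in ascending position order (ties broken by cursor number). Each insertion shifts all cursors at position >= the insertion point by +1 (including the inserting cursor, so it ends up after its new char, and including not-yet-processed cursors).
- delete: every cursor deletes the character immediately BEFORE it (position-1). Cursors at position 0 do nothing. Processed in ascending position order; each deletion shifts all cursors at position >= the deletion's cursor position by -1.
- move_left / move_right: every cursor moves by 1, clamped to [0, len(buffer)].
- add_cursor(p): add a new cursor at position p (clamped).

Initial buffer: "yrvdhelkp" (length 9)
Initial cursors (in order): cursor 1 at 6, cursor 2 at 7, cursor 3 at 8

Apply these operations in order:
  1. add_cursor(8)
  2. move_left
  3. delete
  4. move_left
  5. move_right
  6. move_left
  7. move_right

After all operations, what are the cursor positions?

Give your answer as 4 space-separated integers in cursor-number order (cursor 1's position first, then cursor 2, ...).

Answer: 3 3 3 3

Derivation:
After op 1 (add_cursor(8)): buffer="yrvdhelkp" (len 9), cursors c1@6 c2@7 c3@8 c4@8, authorship .........
After op 2 (move_left): buffer="yrvdhelkp" (len 9), cursors c1@5 c2@6 c3@7 c4@7, authorship .........
After op 3 (delete): buffer="yrvkp" (len 5), cursors c1@3 c2@3 c3@3 c4@3, authorship .....
After op 4 (move_left): buffer="yrvkp" (len 5), cursors c1@2 c2@2 c3@2 c4@2, authorship .....
After op 5 (move_right): buffer="yrvkp" (len 5), cursors c1@3 c2@3 c3@3 c4@3, authorship .....
After op 6 (move_left): buffer="yrvkp" (len 5), cursors c1@2 c2@2 c3@2 c4@2, authorship .....
After op 7 (move_right): buffer="yrvkp" (len 5), cursors c1@3 c2@3 c3@3 c4@3, authorship .....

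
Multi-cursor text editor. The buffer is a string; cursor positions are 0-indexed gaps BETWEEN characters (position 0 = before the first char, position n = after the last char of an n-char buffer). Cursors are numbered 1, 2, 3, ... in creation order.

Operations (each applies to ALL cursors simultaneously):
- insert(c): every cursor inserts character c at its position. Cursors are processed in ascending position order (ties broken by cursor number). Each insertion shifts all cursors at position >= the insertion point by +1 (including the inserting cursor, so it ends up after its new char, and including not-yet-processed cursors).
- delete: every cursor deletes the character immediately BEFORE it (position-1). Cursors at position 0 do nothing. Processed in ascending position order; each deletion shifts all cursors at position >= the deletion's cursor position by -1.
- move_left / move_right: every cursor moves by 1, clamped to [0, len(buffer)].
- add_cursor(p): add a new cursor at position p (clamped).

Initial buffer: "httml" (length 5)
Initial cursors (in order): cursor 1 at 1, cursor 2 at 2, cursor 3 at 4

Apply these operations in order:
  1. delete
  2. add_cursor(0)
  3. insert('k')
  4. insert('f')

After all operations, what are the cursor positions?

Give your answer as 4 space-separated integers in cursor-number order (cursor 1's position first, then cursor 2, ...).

After op 1 (delete): buffer="tl" (len 2), cursors c1@0 c2@0 c3@1, authorship ..
After op 2 (add_cursor(0)): buffer="tl" (len 2), cursors c1@0 c2@0 c4@0 c3@1, authorship ..
After op 3 (insert('k')): buffer="kkktkl" (len 6), cursors c1@3 c2@3 c4@3 c3@5, authorship 124.3.
After op 4 (insert('f')): buffer="kkkffftkfl" (len 10), cursors c1@6 c2@6 c4@6 c3@9, authorship 124124.33.

Answer: 6 6 9 6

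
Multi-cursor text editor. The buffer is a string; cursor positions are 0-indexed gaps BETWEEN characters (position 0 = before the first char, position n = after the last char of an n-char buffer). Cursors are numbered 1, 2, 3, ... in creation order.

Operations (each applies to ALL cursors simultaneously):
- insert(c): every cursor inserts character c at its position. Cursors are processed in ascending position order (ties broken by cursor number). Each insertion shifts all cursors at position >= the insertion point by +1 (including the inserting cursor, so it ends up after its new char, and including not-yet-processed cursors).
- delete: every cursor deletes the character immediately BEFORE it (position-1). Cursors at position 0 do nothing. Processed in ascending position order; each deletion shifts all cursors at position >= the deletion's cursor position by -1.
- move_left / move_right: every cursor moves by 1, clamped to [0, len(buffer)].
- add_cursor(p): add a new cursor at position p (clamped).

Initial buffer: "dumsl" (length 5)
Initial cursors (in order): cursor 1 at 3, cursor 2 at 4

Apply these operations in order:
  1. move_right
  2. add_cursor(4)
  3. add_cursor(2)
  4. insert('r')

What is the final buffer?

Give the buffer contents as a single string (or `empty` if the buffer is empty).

Answer: durmsrrlr

Derivation:
After op 1 (move_right): buffer="dumsl" (len 5), cursors c1@4 c2@5, authorship .....
After op 2 (add_cursor(4)): buffer="dumsl" (len 5), cursors c1@4 c3@4 c2@5, authorship .....
After op 3 (add_cursor(2)): buffer="dumsl" (len 5), cursors c4@2 c1@4 c3@4 c2@5, authorship .....
After op 4 (insert('r')): buffer="durmsrrlr" (len 9), cursors c4@3 c1@7 c3@7 c2@9, authorship ..4..13.2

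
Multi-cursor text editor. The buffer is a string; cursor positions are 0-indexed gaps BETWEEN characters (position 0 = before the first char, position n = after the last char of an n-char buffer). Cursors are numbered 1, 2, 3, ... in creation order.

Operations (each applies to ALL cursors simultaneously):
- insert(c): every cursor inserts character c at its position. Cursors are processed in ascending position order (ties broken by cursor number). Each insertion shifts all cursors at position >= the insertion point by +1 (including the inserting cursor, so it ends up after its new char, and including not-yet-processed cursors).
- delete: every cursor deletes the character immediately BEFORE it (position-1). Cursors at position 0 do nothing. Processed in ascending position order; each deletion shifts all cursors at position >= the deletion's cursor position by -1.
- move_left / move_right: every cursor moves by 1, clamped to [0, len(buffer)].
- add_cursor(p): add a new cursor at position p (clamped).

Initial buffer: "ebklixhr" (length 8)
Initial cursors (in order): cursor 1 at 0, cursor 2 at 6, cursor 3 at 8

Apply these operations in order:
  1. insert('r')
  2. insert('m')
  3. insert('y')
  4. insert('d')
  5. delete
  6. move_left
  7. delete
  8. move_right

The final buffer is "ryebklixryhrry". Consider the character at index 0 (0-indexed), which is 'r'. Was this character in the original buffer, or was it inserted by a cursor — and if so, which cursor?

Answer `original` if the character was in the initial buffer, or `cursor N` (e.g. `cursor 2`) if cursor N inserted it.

After op 1 (insert('r')): buffer="rebklixrhrr" (len 11), cursors c1@1 c2@8 c3@11, authorship 1......2..3
After op 2 (insert('m')): buffer="rmebklixrmhrrm" (len 14), cursors c1@2 c2@10 c3@14, authorship 11......22..33
After op 3 (insert('y')): buffer="rmyebklixrmyhrrmy" (len 17), cursors c1@3 c2@12 c3@17, authorship 111......222..333
After op 4 (insert('d')): buffer="rmydebklixrmydhrrmyd" (len 20), cursors c1@4 c2@14 c3@20, authorship 1111......2222..3333
After op 5 (delete): buffer="rmyebklixrmyhrrmy" (len 17), cursors c1@3 c2@12 c3@17, authorship 111......222..333
After op 6 (move_left): buffer="rmyebklixrmyhrrmy" (len 17), cursors c1@2 c2@11 c3@16, authorship 111......222..333
After op 7 (delete): buffer="ryebklixryhrry" (len 14), cursors c1@1 c2@9 c3@13, authorship 11......22..33
After op 8 (move_right): buffer="ryebklixryhrry" (len 14), cursors c1@2 c2@10 c3@14, authorship 11......22..33
Authorship (.=original, N=cursor N): 1 1 . . . . . . 2 2 . . 3 3
Index 0: author = 1

Answer: cursor 1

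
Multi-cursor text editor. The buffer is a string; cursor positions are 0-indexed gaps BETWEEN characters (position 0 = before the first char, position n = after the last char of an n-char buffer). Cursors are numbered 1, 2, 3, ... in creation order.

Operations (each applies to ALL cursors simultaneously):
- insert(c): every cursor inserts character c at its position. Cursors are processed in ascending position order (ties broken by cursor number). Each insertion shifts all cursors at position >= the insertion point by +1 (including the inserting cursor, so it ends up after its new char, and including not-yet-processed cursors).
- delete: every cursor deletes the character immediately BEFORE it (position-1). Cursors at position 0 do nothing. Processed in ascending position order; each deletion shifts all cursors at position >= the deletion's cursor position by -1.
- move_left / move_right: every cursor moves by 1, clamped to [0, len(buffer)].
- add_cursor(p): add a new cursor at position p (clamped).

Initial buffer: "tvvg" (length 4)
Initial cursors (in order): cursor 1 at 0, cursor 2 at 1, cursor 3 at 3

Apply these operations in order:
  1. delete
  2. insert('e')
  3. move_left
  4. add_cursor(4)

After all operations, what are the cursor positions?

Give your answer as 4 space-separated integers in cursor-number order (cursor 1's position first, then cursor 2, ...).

Answer: 1 1 3 4

Derivation:
After op 1 (delete): buffer="vg" (len 2), cursors c1@0 c2@0 c3@1, authorship ..
After op 2 (insert('e')): buffer="eeveg" (len 5), cursors c1@2 c2@2 c3@4, authorship 12.3.
After op 3 (move_left): buffer="eeveg" (len 5), cursors c1@1 c2@1 c3@3, authorship 12.3.
After op 4 (add_cursor(4)): buffer="eeveg" (len 5), cursors c1@1 c2@1 c3@3 c4@4, authorship 12.3.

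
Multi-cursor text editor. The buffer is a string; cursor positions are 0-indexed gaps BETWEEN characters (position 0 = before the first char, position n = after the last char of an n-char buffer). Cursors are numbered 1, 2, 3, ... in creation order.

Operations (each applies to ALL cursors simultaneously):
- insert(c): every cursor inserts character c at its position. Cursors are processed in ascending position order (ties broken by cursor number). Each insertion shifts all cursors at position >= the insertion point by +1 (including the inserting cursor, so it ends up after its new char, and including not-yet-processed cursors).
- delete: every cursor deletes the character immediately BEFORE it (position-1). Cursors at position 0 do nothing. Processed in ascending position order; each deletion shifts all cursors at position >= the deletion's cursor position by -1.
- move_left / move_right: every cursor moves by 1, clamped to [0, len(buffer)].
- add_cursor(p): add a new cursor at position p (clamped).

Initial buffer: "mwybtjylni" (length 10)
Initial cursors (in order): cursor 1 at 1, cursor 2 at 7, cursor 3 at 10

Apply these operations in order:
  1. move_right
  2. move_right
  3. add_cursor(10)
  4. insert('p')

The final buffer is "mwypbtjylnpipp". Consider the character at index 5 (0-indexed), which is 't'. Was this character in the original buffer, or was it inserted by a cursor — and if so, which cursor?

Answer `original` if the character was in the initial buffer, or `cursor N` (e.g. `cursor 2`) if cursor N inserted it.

After op 1 (move_right): buffer="mwybtjylni" (len 10), cursors c1@2 c2@8 c3@10, authorship ..........
After op 2 (move_right): buffer="mwybtjylni" (len 10), cursors c1@3 c2@9 c3@10, authorship ..........
After op 3 (add_cursor(10)): buffer="mwybtjylni" (len 10), cursors c1@3 c2@9 c3@10 c4@10, authorship ..........
After op 4 (insert('p')): buffer="mwypbtjylnpipp" (len 14), cursors c1@4 c2@11 c3@14 c4@14, authorship ...1......2.34
Authorship (.=original, N=cursor N): . . . 1 . . . . . . 2 . 3 4
Index 5: author = original

Answer: original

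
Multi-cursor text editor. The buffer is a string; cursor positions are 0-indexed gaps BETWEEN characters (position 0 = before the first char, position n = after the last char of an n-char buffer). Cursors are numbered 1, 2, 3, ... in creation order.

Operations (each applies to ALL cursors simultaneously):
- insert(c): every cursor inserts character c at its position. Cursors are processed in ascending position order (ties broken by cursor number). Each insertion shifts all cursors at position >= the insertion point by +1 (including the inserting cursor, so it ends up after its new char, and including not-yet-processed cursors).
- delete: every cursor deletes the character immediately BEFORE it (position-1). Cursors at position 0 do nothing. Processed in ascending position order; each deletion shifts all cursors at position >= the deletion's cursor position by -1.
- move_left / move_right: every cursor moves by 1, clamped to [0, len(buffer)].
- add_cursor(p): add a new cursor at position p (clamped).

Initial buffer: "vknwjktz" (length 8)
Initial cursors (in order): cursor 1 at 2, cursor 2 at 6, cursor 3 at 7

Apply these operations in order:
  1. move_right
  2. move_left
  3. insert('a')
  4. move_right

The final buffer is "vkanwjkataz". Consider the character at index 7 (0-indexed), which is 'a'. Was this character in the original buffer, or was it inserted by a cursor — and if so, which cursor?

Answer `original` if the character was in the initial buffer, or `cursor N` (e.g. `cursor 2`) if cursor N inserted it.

After op 1 (move_right): buffer="vknwjktz" (len 8), cursors c1@3 c2@7 c3@8, authorship ........
After op 2 (move_left): buffer="vknwjktz" (len 8), cursors c1@2 c2@6 c3@7, authorship ........
After op 3 (insert('a')): buffer="vkanwjkataz" (len 11), cursors c1@3 c2@8 c3@10, authorship ..1....2.3.
After op 4 (move_right): buffer="vkanwjkataz" (len 11), cursors c1@4 c2@9 c3@11, authorship ..1....2.3.
Authorship (.=original, N=cursor N): . . 1 . . . . 2 . 3 .
Index 7: author = 2

Answer: cursor 2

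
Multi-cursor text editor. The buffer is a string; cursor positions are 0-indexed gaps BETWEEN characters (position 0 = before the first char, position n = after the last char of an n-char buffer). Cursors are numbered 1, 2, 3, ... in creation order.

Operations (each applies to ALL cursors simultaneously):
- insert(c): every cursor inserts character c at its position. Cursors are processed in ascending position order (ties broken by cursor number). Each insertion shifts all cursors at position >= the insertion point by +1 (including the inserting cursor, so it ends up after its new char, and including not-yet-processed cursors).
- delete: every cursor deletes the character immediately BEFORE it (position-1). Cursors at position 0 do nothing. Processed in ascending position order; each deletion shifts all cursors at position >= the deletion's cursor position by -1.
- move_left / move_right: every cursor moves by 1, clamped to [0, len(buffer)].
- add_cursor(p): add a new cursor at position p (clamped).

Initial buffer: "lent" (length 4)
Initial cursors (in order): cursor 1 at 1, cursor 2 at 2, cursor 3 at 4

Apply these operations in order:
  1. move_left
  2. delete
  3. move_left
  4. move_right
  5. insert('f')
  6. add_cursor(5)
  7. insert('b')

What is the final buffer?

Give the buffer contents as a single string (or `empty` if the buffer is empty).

After op 1 (move_left): buffer="lent" (len 4), cursors c1@0 c2@1 c3@3, authorship ....
After op 2 (delete): buffer="et" (len 2), cursors c1@0 c2@0 c3@1, authorship ..
After op 3 (move_left): buffer="et" (len 2), cursors c1@0 c2@0 c3@0, authorship ..
After op 4 (move_right): buffer="et" (len 2), cursors c1@1 c2@1 c3@1, authorship ..
After op 5 (insert('f')): buffer="effft" (len 5), cursors c1@4 c2@4 c3@4, authorship .123.
After op 6 (add_cursor(5)): buffer="effft" (len 5), cursors c1@4 c2@4 c3@4 c4@5, authorship .123.
After op 7 (insert('b')): buffer="efffbbbtb" (len 9), cursors c1@7 c2@7 c3@7 c4@9, authorship .123123.4

Answer: efffbbbtb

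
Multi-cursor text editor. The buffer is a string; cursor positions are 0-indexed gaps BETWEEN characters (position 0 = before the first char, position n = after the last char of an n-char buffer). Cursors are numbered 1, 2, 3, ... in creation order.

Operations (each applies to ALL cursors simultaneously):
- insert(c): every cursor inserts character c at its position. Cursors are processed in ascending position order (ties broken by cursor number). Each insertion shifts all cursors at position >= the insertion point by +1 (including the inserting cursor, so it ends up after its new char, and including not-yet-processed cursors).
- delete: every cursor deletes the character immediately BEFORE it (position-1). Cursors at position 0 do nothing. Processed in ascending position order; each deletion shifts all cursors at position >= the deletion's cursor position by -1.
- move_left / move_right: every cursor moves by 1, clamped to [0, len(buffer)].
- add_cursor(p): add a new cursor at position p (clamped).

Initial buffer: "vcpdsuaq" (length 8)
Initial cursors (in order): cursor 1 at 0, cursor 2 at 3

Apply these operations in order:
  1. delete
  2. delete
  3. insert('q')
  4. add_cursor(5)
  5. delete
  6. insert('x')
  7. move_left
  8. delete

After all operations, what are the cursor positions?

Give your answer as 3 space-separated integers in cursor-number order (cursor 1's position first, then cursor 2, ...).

After op 1 (delete): buffer="vcdsuaq" (len 7), cursors c1@0 c2@2, authorship .......
After op 2 (delete): buffer="vdsuaq" (len 6), cursors c1@0 c2@1, authorship ......
After op 3 (insert('q')): buffer="qvqdsuaq" (len 8), cursors c1@1 c2@3, authorship 1.2.....
After op 4 (add_cursor(5)): buffer="qvqdsuaq" (len 8), cursors c1@1 c2@3 c3@5, authorship 1.2.....
After op 5 (delete): buffer="vduaq" (len 5), cursors c1@0 c2@1 c3@2, authorship .....
After op 6 (insert('x')): buffer="xvxdxuaq" (len 8), cursors c1@1 c2@3 c3@5, authorship 1.2.3...
After op 7 (move_left): buffer="xvxdxuaq" (len 8), cursors c1@0 c2@2 c3@4, authorship 1.2.3...
After op 8 (delete): buffer="xxxuaq" (len 6), cursors c1@0 c2@1 c3@2, authorship 123...

Answer: 0 1 2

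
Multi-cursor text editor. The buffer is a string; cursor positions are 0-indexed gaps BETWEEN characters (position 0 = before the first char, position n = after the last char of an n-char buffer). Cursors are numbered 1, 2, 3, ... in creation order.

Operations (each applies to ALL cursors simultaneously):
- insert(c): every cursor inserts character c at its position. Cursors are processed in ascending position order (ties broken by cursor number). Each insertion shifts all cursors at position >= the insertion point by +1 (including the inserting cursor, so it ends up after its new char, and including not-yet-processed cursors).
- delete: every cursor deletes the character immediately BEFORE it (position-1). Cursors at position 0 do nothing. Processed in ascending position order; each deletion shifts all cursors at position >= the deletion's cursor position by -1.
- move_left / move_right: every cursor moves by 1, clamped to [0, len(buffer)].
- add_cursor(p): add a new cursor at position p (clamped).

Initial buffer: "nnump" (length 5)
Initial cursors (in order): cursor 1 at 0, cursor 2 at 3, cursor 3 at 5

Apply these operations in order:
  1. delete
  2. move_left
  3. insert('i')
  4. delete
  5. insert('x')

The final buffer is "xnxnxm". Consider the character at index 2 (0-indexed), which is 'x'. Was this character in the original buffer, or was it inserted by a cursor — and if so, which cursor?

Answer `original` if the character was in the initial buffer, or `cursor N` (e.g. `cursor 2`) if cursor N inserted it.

After op 1 (delete): buffer="nnm" (len 3), cursors c1@0 c2@2 c3@3, authorship ...
After op 2 (move_left): buffer="nnm" (len 3), cursors c1@0 c2@1 c3@2, authorship ...
After op 3 (insert('i')): buffer="ininim" (len 6), cursors c1@1 c2@3 c3@5, authorship 1.2.3.
After op 4 (delete): buffer="nnm" (len 3), cursors c1@0 c2@1 c3@2, authorship ...
After op 5 (insert('x')): buffer="xnxnxm" (len 6), cursors c1@1 c2@3 c3@5, authorship 1.2.3.
Authorship (.=original, N=cursor N): 1 . 2 . 3 .
Index 2: author = 2

Answer: cursor 2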